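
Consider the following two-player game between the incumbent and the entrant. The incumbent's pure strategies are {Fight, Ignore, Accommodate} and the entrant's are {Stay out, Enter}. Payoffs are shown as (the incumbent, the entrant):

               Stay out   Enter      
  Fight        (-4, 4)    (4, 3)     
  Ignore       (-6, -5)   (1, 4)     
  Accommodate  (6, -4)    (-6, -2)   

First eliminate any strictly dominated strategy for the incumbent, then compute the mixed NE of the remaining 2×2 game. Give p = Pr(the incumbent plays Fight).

p = 2/3

The incumbent's strategy Ignore is strictly dominated by Fight: -4 > -6 and 4 > 1. Eliminate Ignore.
In a mixed equilibrium the entrant is indifferent between Stay out and Enter; this condition fixes p.
  the entrant's expected payoff from Stay out: p·4 + (1−p)·(-4) = 8p - 4
  the entrant's expected payoff from Enter: p·3 + (1−p)·(-2) = 5p - 2
  8p - 4 = 5p - 2  ⇒  3p = 2  ⇒  p = 2/3.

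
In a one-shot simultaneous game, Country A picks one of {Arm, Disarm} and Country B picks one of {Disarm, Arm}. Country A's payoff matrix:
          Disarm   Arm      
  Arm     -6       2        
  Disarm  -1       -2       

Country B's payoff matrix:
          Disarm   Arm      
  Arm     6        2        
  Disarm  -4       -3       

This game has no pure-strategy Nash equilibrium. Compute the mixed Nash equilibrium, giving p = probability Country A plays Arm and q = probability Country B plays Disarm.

Set Country B's expected payoff from Disarm equal to that from Arm:
  Country B's payoff to Disarm: p·6 + (1−p)·(-4) = 10p - 4
  Country B's payoff to Arm: p·2 + (1−p)·(-3) = 5p - 3
  10p - 4 = 5p - 3  ⇒  5p = 1  ⇒  p = 1/5.
In a mixed equilibrium Country A is indifferent between Arm and Disarm; this condition fixes q.
  Country A's payoff from Arm: q·(-6) + (1−q)·2 = -8q + 2
  Country A's payoff from Disarm: q·(-1) + (1−q)·(-2) = q - 2
  -8q + 2 = q - 2  ⇒  -9q = -4  ⇒  q = 4/9.

p = 1/5, q = 4/9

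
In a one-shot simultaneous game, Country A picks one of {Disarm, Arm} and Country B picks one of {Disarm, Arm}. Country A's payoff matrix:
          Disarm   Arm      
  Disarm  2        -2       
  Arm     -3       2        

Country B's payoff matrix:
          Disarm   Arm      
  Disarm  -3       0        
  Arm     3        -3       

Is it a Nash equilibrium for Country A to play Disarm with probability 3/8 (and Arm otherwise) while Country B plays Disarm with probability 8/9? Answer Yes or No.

Given Country A's mix p = 3/8, Country B's payoff from Disarm is 3/4 but from Arm is -15/8. Country B strictly prefers Disarm, so Country B would not mix.
So the proposed profile is not a Nash equilibrium.

No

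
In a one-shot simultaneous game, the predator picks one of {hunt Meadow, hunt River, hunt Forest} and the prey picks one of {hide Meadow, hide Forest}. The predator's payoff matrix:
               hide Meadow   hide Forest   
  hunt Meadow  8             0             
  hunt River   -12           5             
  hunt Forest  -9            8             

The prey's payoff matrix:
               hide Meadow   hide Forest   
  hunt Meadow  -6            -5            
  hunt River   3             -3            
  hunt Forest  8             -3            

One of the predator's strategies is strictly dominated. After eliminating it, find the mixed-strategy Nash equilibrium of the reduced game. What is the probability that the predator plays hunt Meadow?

The predator's strategy hunt River is strictly dominated by hunt Forest: -9 > -12 and 8 > 5. Eliminate hunt River.
The prey's indifference between hide Meadow and hide Forest determines the predator's mixing probability p:
  the prey's expected payoff from hide Meadow: p·(-6) + (1−p)·8 = -14p + 8
  the prey's expected payoff from hide Forest: p·(-5) + (1−p)·(-3) = -2p - 3
  -14p + 8 = -2p - 3  ⇒  -12p = -11  ⇒  p = 11/12.

p = 11/12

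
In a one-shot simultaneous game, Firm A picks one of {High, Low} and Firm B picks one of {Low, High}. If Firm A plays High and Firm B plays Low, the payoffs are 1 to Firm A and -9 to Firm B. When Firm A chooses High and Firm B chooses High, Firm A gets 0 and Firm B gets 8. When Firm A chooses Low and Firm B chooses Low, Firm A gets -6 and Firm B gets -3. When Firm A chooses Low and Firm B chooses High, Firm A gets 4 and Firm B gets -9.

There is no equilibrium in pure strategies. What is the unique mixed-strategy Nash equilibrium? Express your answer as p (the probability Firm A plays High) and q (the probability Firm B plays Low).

Set Firm B's expected payoff from Low equal to that from High:
  Firm B's expected payoff from Low: p·(-9) + (1−p)·(-3) = -6p - 3
  Firm B's expected payoff from High: p·8 + (1−p)·(-9) = 17p - 9
  -6p - 3 = 17p - 9  ⇒  -23p = -6  ⇒  p = 6/23.
Firm B's mix must leave Firm A indifferent between High and Low.
  Firm A's expected payoff from High: q·1 + (1−q)·0 = q
  Firm A's expected payoff from Low: q·(-6) + (1−q)·4 = -10q + 4
  q = -10q + 4  ⇒  11q = 4  ⇒  q = 4/11.

p = 6/23, q = 4/11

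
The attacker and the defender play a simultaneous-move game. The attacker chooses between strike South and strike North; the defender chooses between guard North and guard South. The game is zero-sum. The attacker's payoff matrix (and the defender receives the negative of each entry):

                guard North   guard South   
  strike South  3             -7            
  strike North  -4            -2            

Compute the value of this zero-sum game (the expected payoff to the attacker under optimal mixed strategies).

v = -17/6

Set the attacker's expected payoff from strike South equal to that from strike North:
  the attacker's expected payoff from strike South: q·3 + (1−q)·(-7) = 10q - 7
  the attacker's expected payoff from strike North: q·(-4) + (1−q)·(-2) = -2q - 2
  10q - 7 = -2q - 2  ⇒  12q = 5  ⇒  q = 5/12.
The value is the attacker's expected payoff against this mix (using strike South): (5/12)·3 + (7/12)·(-7) = -17/6.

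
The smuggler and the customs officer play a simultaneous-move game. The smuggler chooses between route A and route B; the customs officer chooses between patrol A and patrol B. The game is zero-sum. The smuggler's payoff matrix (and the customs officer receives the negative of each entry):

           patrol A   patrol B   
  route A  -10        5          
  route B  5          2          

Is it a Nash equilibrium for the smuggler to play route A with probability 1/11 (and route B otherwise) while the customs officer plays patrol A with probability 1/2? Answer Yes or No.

No

Given the smuggler's mix p = 1/11, the customs officer's payoff from patrol A is -40/11 but from patrol B is -25/11. The customs officer strictly prefers patrol B, so the customs officer would not mix.
So the proposed profile is not a Nash equilibrium.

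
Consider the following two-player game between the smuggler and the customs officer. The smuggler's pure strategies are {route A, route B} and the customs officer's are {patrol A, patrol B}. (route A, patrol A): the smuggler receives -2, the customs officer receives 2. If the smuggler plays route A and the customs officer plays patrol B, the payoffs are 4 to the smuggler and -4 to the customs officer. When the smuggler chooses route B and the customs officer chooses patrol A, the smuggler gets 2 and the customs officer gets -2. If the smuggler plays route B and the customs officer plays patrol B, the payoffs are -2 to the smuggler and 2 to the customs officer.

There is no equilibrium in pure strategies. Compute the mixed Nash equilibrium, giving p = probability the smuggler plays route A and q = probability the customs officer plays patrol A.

p = 2/5, q = 3/5

Set the customs officer's expected payoff from patrol A equal to that from patrol B:
  the customs officer's payoff to patrol A: p·2 + (1−p)·(-2) = 4p - 2
  the customs officer's payoff to patrol B: p·(-4) + (1−p)·2 = -6p + 2
  4p - 2 = -6p + 2  ⇒  10p = 4  ⇒  p = 2/5.
For the smuggler to be willing to mix, the smuggler must be indifferent between route A and route B, which pins down the customs officer's mix.
  the smuggler's expected payoff from route A: q·(-2) + (1−q)·4 = -6q + 4
  the smuggler's expected payoff from route B: q·2 + (1−q)·(-2) = 4q - 2
  -6q + 4 = 4q - 2  ⇒  -10q = -6  ⇒  q = 3/5.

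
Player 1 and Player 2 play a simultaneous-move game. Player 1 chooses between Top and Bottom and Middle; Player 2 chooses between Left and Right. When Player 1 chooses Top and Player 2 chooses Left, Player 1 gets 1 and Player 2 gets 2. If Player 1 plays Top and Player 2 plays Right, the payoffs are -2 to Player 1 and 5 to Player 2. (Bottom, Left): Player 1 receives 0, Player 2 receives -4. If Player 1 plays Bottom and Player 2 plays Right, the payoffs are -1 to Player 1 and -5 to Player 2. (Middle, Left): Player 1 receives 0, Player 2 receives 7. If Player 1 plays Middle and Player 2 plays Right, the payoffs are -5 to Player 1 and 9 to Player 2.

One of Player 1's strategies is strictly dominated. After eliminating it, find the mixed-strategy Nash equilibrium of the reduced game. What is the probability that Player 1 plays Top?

Player 1's strategy Middle is strictly dominated by Top: 1 > 0 and -2 > -5. Eliminate Middle.
For Player 2 to be willing to mix, Player 2 must be indifferent between Left and Right, which pins down Player 1's mix.
  Player 2's payoff from Left: p·2 + (1−p)·(-4) = 6p - 4
  Player 2's payoff from Right: p·5 + (1−p)·(-5) = 10p - 5
  6p - 4 = 10p - 5  ⇒  -4p = -1  ⇒  p = 1/4.

p = 1/4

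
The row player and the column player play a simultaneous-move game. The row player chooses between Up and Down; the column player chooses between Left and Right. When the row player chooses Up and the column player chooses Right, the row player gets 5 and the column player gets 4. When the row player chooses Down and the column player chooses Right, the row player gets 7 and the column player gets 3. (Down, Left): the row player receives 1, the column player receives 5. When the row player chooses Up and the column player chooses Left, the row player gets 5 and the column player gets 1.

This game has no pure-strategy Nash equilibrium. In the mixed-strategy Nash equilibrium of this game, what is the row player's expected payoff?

5

In a mixed equilibrium the row player is indifferent between Up and Down; this condition fixes q.
  the row player's expected payoff from Up: q·5 + (1−q)·5 = 5
  the row player's expected payoff from Down: q·1 + (1−q)·7 = -6q + 7
  5 = -6q + 7  ⇒  6q = 2  ⇒  q = 1/3.
At equilibrium the row player is indifferent across rows, so the row player's payoff equals the payoff from Up: (1/3)·5 + (2/3)·5 = 5.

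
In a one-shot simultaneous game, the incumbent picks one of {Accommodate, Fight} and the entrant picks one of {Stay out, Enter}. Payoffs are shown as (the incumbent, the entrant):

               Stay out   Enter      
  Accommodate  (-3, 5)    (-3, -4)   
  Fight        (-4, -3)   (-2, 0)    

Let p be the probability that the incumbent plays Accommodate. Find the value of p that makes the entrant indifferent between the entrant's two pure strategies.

For the entrant to be willing to mix, the entrant must be indifferent between Stay out and Enter, which pins down the incumbent's mix.
  the entrant's expected payoff from Stay out: p·5 + (1−p)·(-3) = 8p - 3
  the entrant's expected payoff from Enter: p·(-4) + (1−p)·0 = -4p
  8p - 3 = -4p  ⇒  12p = 3  ⇒  p = 1/4.

p = 1/4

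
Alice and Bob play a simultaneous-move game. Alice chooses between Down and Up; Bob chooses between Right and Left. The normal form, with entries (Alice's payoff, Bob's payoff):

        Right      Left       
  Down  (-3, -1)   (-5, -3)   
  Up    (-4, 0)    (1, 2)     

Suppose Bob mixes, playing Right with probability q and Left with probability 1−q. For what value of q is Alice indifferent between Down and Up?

q = 6/7

In a mixed equilibrium Alice is indifferent between Down and Up; this condition fixes q.
  Alice's expected payoff from Down: q·(-3) + (1−q)·(-5) = 2q - 5
  Alice's expected payoff from Up: q·(-4) + (1−q)·1 = -5q + 1
  2q - 5 = -5q + 1  ⇒  7q = 6  ⇒  q = 6/7.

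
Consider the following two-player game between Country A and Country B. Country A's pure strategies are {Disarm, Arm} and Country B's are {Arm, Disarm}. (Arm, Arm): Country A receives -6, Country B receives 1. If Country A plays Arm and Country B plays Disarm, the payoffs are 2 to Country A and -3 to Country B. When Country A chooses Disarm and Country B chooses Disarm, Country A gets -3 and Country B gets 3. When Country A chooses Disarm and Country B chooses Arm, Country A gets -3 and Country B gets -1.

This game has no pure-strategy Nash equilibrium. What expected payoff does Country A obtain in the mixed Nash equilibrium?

For Country A to be willing to mix, Country A must be indifferent between Disarm and Arm, which pins down Country B's mix.
  Country A's payoff to Disarm: q·(-3) + (1−q)·(-3) = -3
  Country A's payoff to Arm: q·(-6) + (1−q)·2 = -8q + 2
  -3 = -8q + 2  ⇒  8q = 5  ⇒  q = 5/8.
At equilibrium Country A is indifferent across rows, so Country A's payoff equals the payoff from Disarm: (5/8)·(-3) + (3/8)·(-3) = -3.

-3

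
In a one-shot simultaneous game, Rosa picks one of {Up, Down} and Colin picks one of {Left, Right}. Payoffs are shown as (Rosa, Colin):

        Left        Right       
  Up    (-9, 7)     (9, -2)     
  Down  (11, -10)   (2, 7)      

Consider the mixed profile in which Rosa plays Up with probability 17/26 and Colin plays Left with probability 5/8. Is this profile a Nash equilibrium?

No

Given Colin's mix q = 5/8, Rosa's payoff from Up is -9/4 but from Down is 61/8. Rosa strictly prefers Down, so Rosa would not mix.
So the proposed profile is not a Nash equilibrium.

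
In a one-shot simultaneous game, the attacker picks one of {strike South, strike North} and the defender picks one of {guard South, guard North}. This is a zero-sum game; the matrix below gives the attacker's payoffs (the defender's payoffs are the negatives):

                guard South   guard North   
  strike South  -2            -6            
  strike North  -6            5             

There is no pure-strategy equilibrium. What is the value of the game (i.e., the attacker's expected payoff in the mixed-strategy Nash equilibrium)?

v = -46/15

For the attacker to be willing to mix, the attacker must be indifferent between strike South and strike North, which pins down the defender's mix.
  the attacker's payoff from strike South: q·(-2) + (1−q)·(-6) = 4q - 6
  the attacker's payoff from strike North: q·(-6) + (1−q)·5 = -11q + 5
  4q - 6 = -11q + 5  ⇒  15q = 11  ⇒  q = 11/15.
The value is the attacker's expected payoff against this mix (using strike South): (11/15)·(-2) + (4/15)·(-6) = -46/15.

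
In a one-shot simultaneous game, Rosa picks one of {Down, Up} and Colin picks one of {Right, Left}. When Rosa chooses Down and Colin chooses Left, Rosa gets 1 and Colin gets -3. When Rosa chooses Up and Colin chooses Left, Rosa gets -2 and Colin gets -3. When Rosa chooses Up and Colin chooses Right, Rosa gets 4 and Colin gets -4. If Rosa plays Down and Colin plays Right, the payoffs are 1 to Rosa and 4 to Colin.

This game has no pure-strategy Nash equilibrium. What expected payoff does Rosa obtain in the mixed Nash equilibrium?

1

Set Rosa's expected payoff from Down equal to that from Up:
  Rosa's payoff to Down: q·1 + (1−q)·1 = 1
  Rosa's payoff to Up: q·4 + (1−q)·(-2) = 6q - 2
  1 = 6q - 2  ⇒  -6q = -3  ⇒  q = 1/2.
At equilibrium Rosa is indifferent across rows, so Rosa's payoff equals the payoff from Down: (1/2)·1 + (1/2)·1 = 1.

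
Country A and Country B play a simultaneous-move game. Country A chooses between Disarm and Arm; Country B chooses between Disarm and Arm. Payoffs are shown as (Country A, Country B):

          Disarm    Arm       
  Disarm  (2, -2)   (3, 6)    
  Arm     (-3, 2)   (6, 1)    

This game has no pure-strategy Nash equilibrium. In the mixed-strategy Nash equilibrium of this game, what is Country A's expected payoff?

Country A's indifference between Disarm and Arm determines Country B's mixing probability q:
  Country A's payoff to Disarm: q·2 + (1−q)·3 = -q + 3
  Country A's payoff to Arm: q·(-3) + (1−q)·6 = -9q + 6
  -q + 3 = -9q + 6  ⇒  8q = 3  ⇒  q = 3/8.
At equilibrium Country A is indifferent across rows, so Country A's payoff equals the payoff from Disarm: (3/8)·2 + (5/8)·3 = 21/8.

21/8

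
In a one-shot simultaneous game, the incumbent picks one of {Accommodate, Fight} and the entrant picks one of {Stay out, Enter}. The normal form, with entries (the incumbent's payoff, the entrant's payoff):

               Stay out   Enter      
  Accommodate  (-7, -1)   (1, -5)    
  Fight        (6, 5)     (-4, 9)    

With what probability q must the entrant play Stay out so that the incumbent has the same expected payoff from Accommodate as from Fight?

The incumbent's indifference between Accommodate and Fight determines the entrant's mixing probability q:
  the incumbent's expected payoff from Accommodate: q·(-7) + (1−q)·1 = -8q + 1
  the incumbent's expected payoff from Fight: q·6 + (1−q)·(-4) = 10q - 4
  -8q + 1 = 10q - 4  ⇒  -18q = -5  ⇒  q = 5/18.

q = 5/18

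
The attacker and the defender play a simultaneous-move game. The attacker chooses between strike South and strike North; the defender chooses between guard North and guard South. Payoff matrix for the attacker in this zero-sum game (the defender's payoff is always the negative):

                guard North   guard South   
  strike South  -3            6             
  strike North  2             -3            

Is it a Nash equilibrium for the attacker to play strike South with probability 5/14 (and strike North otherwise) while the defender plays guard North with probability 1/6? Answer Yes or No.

No

Given the defender's mix q = 1/6, the attacker's payoff from strike South is 9/2 but from strike North is -13/6. The attacker strictly prefers strike South, so the attacker would not mix.
So the proposed profile is not a Nash equilibrium.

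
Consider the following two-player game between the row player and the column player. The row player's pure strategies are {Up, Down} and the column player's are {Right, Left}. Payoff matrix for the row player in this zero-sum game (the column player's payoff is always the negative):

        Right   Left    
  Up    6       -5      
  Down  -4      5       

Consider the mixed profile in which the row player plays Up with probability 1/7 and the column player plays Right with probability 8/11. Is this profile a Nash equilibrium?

No

Given the row player's mix p = 1/7, the column player's payoff from Right is 18/7 but from Left is -25/7. The column player strictly prefers Right, so the column player would not mix.
So the proposed profile is not a Nash equilibrium.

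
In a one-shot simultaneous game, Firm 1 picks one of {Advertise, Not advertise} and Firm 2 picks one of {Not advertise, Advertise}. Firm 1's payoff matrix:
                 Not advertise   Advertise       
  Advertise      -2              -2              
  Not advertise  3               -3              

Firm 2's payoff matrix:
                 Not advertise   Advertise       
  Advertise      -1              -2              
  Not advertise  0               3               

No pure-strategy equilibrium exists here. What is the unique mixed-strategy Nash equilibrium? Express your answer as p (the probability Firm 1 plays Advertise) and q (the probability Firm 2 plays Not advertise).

In a mixed equilibrium Firm 2 is indifferent between Not advertise and Advertise; this condition fixes p.
  Firm 2's payoff from Not advertise: p·(-1) + (1−p)·0 = -p
  Firm 2's payoff from Advertise: p·(-2) + (1−p)·3 = -5p + 3
  -p = -5p + 3  ⇒  4p = 3  ⇒  p = 3/4.
In a mixed equilibrium Firm 1 is indifferent between Advertise and Not advertise; this condition fixes q.
  Firm 1's payoff from Advertise: q·(-2) + (1−q)·(-2) = -2
  Firm 1's payoff from Not advertise: q·3 + (1−q)·(-3) = 6q - 3
  -2 = 6q - 3  ⇒  -6q = -1  ⇒  q = 1/6.

p = 3/4, q = 1/6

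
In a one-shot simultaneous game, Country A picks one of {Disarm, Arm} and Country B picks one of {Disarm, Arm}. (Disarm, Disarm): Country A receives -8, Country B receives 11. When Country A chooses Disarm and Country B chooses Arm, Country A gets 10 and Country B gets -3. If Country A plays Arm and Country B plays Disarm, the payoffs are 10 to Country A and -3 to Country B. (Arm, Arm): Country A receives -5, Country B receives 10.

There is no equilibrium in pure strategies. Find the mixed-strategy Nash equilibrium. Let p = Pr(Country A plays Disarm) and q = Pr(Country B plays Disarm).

p = 13/27, q = 5/11

In a mixed equilibrium Country B is indifferent between Disarm and Arm; this condition fixes p.
  Country B's payoff to Disarm: p·11 + (1−p)·(-3) = 14p - 3
  Country B's payoff to Arm: p·(-3) + (1−p)·10 = -13p + 10
  14p - 3 = -13p + 10  ⇒  27p = 13  ⇒  p = 13/27.
Country A's indifference between Disarm and Arm determines Country B's mixing probability q:
  Country A's expected payoff from Disarm: q·(-8) + (1−q)·10 = -18q + 10
  Country A's expected payoff from Arm: q·10 + (1−q)·(-5) = 15q - 5
  -18q + 10 = 15q - 5  ⇒  -33q = -15  ⇒  q = 5/11.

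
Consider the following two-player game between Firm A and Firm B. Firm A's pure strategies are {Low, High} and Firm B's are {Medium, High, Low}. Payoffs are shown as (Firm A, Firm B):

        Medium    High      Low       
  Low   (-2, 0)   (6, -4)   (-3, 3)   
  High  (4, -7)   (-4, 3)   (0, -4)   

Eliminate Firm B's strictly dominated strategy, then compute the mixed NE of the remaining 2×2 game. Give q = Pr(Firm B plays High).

Firm B's strategy Medium is strictly dominated by Low: 3 > 0 and -4 > -7. Eliminate Medium.
Set Firm A's expected payoff from Low equal to that from High:
  Firm A's payoff to Low: q·6 + (1−q)·(-3) = 9q - 3
  Firm A's payoff to High: q·(-4) + (1−q)·0 = -4q
  9q - 3 = -4q  ⇒  13q = 3  ⇒  q = 3/13.

q = 3/13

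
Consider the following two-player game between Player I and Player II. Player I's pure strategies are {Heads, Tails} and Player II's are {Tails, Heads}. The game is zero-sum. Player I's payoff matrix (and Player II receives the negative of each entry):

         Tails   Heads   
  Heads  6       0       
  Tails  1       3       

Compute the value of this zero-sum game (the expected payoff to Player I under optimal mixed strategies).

In a mixed equilibrium Player I is indifferent between Heads and Tails; this condition fixes q.
  Player I's payoff from Heads: q·6 + (1−q)·0 = 6q
  Player I's payoff from Tails: q·1 + (1−q)·3 = -2q + 3
  6q = -2q + 3  ⇒  8q = 3  ⇒  q = 3/8.
The value is Player I's expected payoff against this mix (using Heads): (3/8)·6 + (5/8)·0 = 9/4.

v = 9/4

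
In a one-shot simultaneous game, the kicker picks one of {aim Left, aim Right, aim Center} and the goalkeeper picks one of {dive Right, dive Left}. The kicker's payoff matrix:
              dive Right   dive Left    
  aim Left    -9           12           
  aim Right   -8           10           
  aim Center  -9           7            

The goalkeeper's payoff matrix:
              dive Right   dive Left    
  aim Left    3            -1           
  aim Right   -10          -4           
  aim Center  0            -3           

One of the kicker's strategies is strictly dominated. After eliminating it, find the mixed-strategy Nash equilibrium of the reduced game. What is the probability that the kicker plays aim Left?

The kicker's strategy aim Center is strictly dominated by aim Right: -8 > -9 and 10 > 7. Eliminate aim Center.
For the goalkeeper to be willing to mix, the goalkeeper must be indifferent between dive Right and dive Left, which pins down the kicker's mix.
  the goalkeeper's payoff from dive Right: p·3 + (1−p)·(-10) = 13p - 10
  the goalkeeper's payoff from dive Left: p·(-1) + (1−p)·(-4) = 3p - 4
  13p - 10 = 3p - 4  ⇒  10p = 6  ⇒  p = 3/5.

p = 3/5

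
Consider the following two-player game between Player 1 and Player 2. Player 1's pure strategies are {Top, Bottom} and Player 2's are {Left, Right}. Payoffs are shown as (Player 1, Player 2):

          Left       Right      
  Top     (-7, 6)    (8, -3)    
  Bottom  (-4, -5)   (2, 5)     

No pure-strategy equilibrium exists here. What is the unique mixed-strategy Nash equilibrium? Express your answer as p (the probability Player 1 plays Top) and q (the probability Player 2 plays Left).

Set Player 2's expected payoff from Left equal to that from Right:
  Player 2's payoff to Left: p·6 + (1−p)·(-5) = 11p - 5
  Player 2's payoff to Right: p·(-3) + (1−p)·5 = -8p + 5
  11p - 5 = -8p + 5  ⇒  19p = 10  ⇒  p = 10/19.
Set Player 1's expected payoff from Top equal to that from Bottom:
  Player 1's payoff from Top: q·(-7) + (1−q)·8 = -15q + 8
  Player 1's payoff from Bottom: q·(-4) + (1−q)·2 = -6q + 2
  -15q + 8 = -6q + 2  ⇒  -9q = -6  ⇒  q = 2/3.

p = 10/19, q = 2/3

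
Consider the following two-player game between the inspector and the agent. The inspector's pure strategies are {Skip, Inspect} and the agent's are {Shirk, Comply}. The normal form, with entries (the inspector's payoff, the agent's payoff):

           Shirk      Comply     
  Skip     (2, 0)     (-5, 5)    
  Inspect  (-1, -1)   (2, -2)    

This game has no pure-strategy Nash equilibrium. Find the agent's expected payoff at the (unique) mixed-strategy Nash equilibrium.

In a mixed equilibrium the agent is indifferent between Shirk and Comply; this condition fixes p.
  the agent's payoff from Shirk: p·0 + (1−p)·(-1) = p - 1
  the agent's payoff from Comply: p·5 + (1−p)·(-2) = 7p - 2
  p - 1 = 7p - 2  ⇒  -6p = -1  ⇒  p = 1/6.
At equilibrium the agent is indifferent across columns, so the agent's payoff equals the payoff from Shirk: (1/6)·0 + (5/6)·(-1) = -5/6.

-5/6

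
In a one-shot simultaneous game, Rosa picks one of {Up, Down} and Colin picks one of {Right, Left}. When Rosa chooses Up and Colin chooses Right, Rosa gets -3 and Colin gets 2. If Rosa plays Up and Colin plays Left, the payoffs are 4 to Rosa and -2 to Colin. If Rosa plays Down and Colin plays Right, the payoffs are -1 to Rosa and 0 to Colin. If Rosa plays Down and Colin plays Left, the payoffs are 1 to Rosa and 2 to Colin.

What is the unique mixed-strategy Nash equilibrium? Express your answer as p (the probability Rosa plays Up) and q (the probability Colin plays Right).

p = 1/3, q = 3/5

Colin's indifference between Right and Left determines Rosa's mixing probability p:
  Colin's expected payoff from Right: p·2 + (1−p)·0 = 2p
  Colin's expected payoff from Left: p·(-2) + (1−p)·2 = -4p + 2
  2p = -4p + 2  ⇒  6p = 2  ⇒  p = 1/3.
In a mixed equilibrium Rosa is indifferent between Up and Down; this condition fixes q.
  Rosa's payoff from Up: q·(-3) + (1−q)·4 = -7q + 4
  Rosa's payoff from Down: q·(-1) + (1−q)·1 = -2q + 1
  -7q + 4 = -2q + 1  ⇒  -5q = -3  ⇒  q = 3/5.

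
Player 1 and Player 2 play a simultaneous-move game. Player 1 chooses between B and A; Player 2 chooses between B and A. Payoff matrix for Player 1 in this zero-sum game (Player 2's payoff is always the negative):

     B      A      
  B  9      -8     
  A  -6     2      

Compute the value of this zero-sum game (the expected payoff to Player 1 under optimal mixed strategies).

Player 2's mix must leave Player 1 indifferent between B and A.
  Player 1's payoff to B: q·9 + (1−q)·(-8) = 17q - 8
  Player 1's payoff to A: q·(-6) + (1−q)·2 = -8q + 2
  17q - 8 = -8q + 2  ⇒  25q = 10  ⇒  q = 2/5.
The value is Player 1's expected payoff against this mix (using B): (2/5)·9 + (3/5)·(-8) = -6/5.

v = -6/5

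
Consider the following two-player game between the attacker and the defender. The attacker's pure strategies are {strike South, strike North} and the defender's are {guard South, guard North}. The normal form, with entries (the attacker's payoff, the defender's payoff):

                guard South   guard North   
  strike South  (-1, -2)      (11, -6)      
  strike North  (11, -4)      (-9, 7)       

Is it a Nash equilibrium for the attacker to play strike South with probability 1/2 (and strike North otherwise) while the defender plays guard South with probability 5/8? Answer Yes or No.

No

Given the attacker's mix p = 1/2, the defender's payoff from guard South is -3 but from guard North is 1/2. The defender strictly prefers guard North, so the defender would not mix.
So the proposed profile is not a Nash equilibrium.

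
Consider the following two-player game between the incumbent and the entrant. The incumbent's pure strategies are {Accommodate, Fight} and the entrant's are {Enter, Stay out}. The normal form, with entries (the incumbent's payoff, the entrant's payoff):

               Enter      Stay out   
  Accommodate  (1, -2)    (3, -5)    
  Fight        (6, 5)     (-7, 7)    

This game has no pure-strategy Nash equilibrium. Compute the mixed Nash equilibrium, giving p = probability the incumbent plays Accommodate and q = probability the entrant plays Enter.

p = 2/5, q = 2/3

The incumbent's mix must leave the entrant indifferent between Enter and Stay out.
  the entrant's payoff from Enter: p·(-2) + (1−p)·5 = -7p + 5
  the entrant's payoff from Stay out: p·(-5) + (1−p)·7 = -12p + 7
  -7p + 5 = -12p + 7  ⇒  5p = 2  ⇒  p = 2/5.
The incumbent's indifference between Accommodate and Fight determines the entrant's mixing probability q:
  the incumbent's payoff from Accommodate: q·1 + (1−q)·3 = -2q + 3
  the incumbent's payoff from Fight: q·6 + (1−q)·(-7) = 13q - 7
  -2q + 3 = 13q - 7  ⇒  -15q = -10  ⇒  q = 2/3.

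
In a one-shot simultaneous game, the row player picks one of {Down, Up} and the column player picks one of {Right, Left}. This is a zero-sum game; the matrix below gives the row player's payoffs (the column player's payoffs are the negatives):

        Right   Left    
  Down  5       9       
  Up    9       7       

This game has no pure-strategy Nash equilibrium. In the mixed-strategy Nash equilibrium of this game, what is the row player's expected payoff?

23/3

In a mixed equilibrium the row player is indifferent between Down and Up; this condition fixes q.
  the row player's expected payoff from Down: q·5 + (1−q)·9 = -4q + 9
  the row player's expected payoff from Up: q·9 + (1−q)·7 = 2q + 7
  -4q + 9 = 2q + 7  ⇒  -6q = -2  ⇒  q = 1/3.
At equilibrium the row player is indifferent across rows, so the row player's payoff equals the payoff from Down: (1/3)·5 + (2/3)·9 = 23/3.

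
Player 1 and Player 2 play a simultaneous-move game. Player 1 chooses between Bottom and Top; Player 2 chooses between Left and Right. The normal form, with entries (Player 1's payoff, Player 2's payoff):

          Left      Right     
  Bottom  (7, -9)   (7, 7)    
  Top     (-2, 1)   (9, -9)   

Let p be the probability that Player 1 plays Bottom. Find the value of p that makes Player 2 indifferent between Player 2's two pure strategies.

In a mixed equilibrium Player 2 is indifferent between Left and Right; this condition fixes p.
  Player 2's expected payoff from Left: p·(-9) + (1−p)·1 = -10p + 1
  Player 2's expected payoff from Right: p·7 + (1−p)·(-9) = 16p - 9
  -10p + 1 = 16p - 9  ⇒  -26p = -10  ⇒  p = 5/13.

p = 5/13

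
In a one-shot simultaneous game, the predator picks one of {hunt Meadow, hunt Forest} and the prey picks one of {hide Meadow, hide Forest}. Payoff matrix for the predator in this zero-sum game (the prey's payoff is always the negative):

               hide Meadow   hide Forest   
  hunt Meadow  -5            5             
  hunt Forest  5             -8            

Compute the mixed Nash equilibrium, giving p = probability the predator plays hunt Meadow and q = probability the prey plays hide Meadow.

The predator's mix must leave the prey indifferent between hide Meadow and hide Forest.
  the prey's expected payoff from hide Meadow: p·5 + (1−p)·(-5) = 10p - 5
  the prey's expected payoff from hide Forest: p·(-5) + (1−p)·8 = -13p + 8
  10p - 5 = -13p + 8  ⇒  23p = 13  ⇒  p = 13/23.
For the predator to be willing to mix, the predator must be indifferent between hunt Meadow and hunt Forest, which pins down the prey's mix.
  the predator's payoff from hunt Meadow: q·(-5) + (1−q)·5 = -10q + 5
  the predator's payoff from hunt Forest: q·5 + (1−q)·(-8) = 13q - 8
  -10q + 5 = 13q - 8  ⇒  -23q = -13  ⇒  q = 13/23.

p = 13/23, q = 13/23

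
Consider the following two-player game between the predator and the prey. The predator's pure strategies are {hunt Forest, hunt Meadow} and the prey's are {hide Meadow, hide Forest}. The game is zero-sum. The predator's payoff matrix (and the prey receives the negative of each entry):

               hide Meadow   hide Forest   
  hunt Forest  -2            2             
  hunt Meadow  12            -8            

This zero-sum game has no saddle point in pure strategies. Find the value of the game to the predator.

v = 1/3

For the predator to be willing to mix, the predator must be indifferent between hunt Forest and hunt Meadow, which pins down the prey's mix.
  the predator's payoff to hunt Forest: q·(-2) + (1−q)·2 = -4q + 2
  the predator's payoff to hunt Meadow: q·12 + (1−q)·(-8) = 20q - 8
  -4q + 2 = 20q - 8  ⇒  -24q = -10  ⇒  q = 5/12.
The value is the predator's expected payoff against this mix (using hunt Forest): (5/12)·(-2) + (7/12)·2 = 1/3.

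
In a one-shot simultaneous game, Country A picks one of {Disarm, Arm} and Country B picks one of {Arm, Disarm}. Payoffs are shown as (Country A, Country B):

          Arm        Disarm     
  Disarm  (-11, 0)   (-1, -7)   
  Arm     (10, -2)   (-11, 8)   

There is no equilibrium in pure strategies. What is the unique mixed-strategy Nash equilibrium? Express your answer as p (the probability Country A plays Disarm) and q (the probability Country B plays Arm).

For Country B to be willing to mix, Country B must be indifferent between Arm and Disarm, which pins down Country A's mix.
  Country B's expected payoff from Arm: p·0 + (1−p)·(-2) = 2p - 2
  Country B's expected payoff from Disarm: p·(-7) + (1−p)·8 = -15p + 8
  2p - 2 = -15p + 8  ⇒  17p = 10  ⇒  p = 10/17.
Set Country A's expected payoff from Disarm equal to that from Arm:
  Country A's expected payoff from Disarm: q·(-11) + (1−q)·(-1) = -10q - 1
  Country A's expected payoff from Arm: q·10 + (1−q)·(-11) = 21q - 11
  -10q - 1 = 21q - 11  ⇒  -31q = -10  ⇒  q = 10/31.

p = 10/17, q = 10/31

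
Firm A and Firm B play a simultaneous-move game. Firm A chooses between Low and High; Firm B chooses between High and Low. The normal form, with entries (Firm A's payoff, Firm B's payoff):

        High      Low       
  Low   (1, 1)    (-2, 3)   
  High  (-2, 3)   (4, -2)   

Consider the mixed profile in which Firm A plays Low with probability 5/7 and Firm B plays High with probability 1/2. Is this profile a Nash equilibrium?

No

Given Firm B's mix q = 1/2, Firm A's payoff from Low is -1/2 but from High is 1. Firm A strictly prefers High, so Firm A would not mix.
So the proposed profile is not a Nash equilibrium.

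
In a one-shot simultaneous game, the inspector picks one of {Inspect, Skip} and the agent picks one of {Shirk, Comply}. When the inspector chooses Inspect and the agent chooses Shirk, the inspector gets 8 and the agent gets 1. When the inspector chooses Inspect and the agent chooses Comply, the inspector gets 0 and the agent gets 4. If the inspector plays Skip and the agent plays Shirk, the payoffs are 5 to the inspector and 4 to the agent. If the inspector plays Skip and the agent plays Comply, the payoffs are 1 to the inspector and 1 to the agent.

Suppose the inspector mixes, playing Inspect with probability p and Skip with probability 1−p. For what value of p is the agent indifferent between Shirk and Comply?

For the agent to be willing to mix, the agent must be indifferent between Shirk and Comply, which pins down the inspector's mix.
  the agent's payoff from Shirk: p·1 + (1−p)·4 = -3p + 4
  the agent's payoff from Comply: p·4 + (1−p)·1 = 3p + 1
  -3p + 4 = 3p + 1  ⇒  -6p = -3  ⇒  p = 1/2.

p = 1/2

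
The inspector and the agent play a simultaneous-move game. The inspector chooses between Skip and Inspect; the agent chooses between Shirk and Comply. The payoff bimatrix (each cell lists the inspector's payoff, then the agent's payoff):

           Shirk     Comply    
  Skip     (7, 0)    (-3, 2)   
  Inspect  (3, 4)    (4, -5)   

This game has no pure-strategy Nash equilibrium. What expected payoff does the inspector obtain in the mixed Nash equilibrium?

The agent's mix must leave the inspector indifferent between Skip and Inspect.
  the inspector's expected payoff from Skip: q·7 + (1−q)·(-3) = 10q - 3
  the inspector's expected payoff from Inspect: q·3 + (1−q)·4 = -q + 4
  10q - 3 = -q + 4  ⇒  11q = 7  ⇒  q = 7/11.
At equilibrium the inspector is indifferent across rows, so the inspector's payoff equals the payoff from Skip: (7/11)·7 + (4/11)·(-3) = 37/11.

37/11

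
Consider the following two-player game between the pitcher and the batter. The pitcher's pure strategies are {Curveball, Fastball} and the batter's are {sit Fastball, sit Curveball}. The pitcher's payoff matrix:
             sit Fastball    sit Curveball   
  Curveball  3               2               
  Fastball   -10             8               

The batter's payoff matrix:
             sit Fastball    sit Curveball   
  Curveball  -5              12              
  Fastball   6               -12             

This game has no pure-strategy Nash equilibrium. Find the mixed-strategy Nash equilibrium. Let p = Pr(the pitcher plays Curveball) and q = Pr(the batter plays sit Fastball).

The batter's indifference between sit Fastball and sit Curveball determines the pitcher's mixing probability p:
  the batter's expected payoff from sit Fastball: p·(-5) + (1−p)·6 = -11p + 6
  the batter's expected payoff from sit Curveball: p·12 + (1−p)·(-12) = 24p - 12
  -11p + 6 = 24p - 12  ⇒  -35p = -18  ⇒  p = 18/35.
The pitcher's indifference between Curveball and Fastball determines the batter's mixing probability q:
  the pitcher's expected payoff from Curveball: q·3 + (1−q)·2 = q + 2
  the pitcher's expected payoff from Fastball: q·(-10) + (1−q)·8 = -18q + 8
  q + 2 = -18q + 8  ⇒  19q = 6  ⇒  q = 6/19.

p = 18/35, q = 6/19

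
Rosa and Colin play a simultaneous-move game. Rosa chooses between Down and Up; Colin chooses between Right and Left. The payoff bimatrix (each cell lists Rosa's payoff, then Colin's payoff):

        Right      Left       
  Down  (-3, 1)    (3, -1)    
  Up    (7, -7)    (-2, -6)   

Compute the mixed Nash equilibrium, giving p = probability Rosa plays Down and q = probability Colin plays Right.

p = 1/3, q = 1/3

Colin's indifference between Right and Left determines Rosa's mixing probability p:
  Colin's expected payoff from Right: p·1 + (1−p)·(-7) = 8p - 7
  Colin's expected payoff from Left: p·(-1) + (1−p)·(-6) = 5p - 6
  8p - 7 = 5p - 6  ⇒  3p = 1  ⇒  p = 1/3.
In a mixed equilibrium Rosa is indifferent between Down and Up; this condition fixes q.
  Rosa's expected payoff from Down: q·(-3) + (1−q)·3 = -6q + 3
  Rosa's expected payoff from Up: q·7 + (1−q)·(-2) = 9q - 2
  -6q + 3 = 9q - 2  ⇒  -15q = -5  ⇒  q = 1/3.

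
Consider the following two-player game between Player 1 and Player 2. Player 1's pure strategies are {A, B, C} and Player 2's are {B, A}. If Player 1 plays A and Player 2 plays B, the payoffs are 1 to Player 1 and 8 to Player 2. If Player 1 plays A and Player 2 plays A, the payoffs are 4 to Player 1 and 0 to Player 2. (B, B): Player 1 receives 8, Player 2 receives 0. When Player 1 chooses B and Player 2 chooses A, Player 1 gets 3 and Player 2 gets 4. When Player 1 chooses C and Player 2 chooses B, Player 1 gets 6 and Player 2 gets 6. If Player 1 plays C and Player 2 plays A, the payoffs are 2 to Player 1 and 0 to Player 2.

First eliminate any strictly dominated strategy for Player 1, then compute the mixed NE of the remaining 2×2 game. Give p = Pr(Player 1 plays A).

Player 1's strategy C is strictly dominated by B: 8 > 6 and 3 > 2. Eliminate C.
For Player 2 to be willing to mix, Player 2 must be indifferent between B and A, which pins down Player 1's mix.
  Player 2's payoff from B: p·8 + (1−p)·0 = 8p
  Player 2's payoff from A: p·0 + (1−p)·4 = -4p + 4
  8p = -4p + 4  ⇒  12p = 4  ⇒  p = 1/3.

p = 1/3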